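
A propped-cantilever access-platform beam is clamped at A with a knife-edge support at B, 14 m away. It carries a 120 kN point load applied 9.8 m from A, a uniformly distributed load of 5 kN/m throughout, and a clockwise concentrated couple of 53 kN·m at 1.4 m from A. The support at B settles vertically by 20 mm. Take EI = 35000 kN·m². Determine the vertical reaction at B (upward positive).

R_B = 94.18 kN

Release the roller at B. Primary structure: cantilever fixed at A.
Free-end deflection of the primary structure under the applied loading (downward +):
  point load 120 at a = 9.8: Pa²(3L − a)/(6EI) = 61850/EI
  UDL 5: wL⁴/(8EI) = 24010/EI
  clockwise couple 53 at a = 1.4: M₀a(2L − a)/(2EI) = 986.9/EI
  δ_0 = 86847/EI
Tip deflection under a unit load at B: L³/(3EI) = 914.7/EI.
With EI = 35000 kN·m²: δ_0 = 2.4813 m and δ_{BB} = 0.026133 m/kN.
Compatibility — the beam at B must follow the support down by 0.02 m: δ_0 − R_B·δ_{BB} = 0.02, so R_B = (2.4813 − 0.02)/0.026133 = 94.18 kN.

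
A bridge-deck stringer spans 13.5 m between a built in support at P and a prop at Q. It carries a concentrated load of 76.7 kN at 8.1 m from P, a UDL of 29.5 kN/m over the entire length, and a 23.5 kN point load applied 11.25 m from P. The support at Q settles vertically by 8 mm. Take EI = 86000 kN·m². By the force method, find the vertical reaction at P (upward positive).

Release the roller at Q. Primary structure: cantilever fixed at P.
Free-end deflection of the primary structure under the applied loading (downward +):
  point load 76.7 at a = 8.1: Pa²(3L − a)/(6EI) = 27174/EI
  UDL 29.5: wL⁴/(8EI) = 122481/EI
  point load 23.5 at a = 11.25: Pa²(3L − a)/(6EI) = 14499/EI
  δ_0 = 164154/EI
Flexibility coefficient — unit upward force at Q: δ_{QQ} = L³/(3EI) = 820.1/EI.
With EI = 86000 kN·m²: δ_0 = 1.9088 m and δ_{QQ} = 0.009536 m/kN.
Compatibility — the beam at Q must follow the support down by 0.008 m: δ_0 − R_Q·δ_{QQ} = 0.008, so R_Q = (1.9088 − 0.008)/0.009536 = 199.3 kN.
Vertical equilibrium: R_P = ΣP − R_Q = 498.4 − 199.3 = 299.1 kN.

R_P = 299.1 kN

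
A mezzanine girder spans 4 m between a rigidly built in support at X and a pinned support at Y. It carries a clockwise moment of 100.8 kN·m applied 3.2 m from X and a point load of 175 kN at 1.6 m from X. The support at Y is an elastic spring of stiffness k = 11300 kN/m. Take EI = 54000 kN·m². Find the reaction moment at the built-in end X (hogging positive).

M_X = 143.3 kN·m

Release the roller at Y. Primary structure: cantilever fixed at X.
Deflection at Y on the released cantilever, summing each load's contribution:
  clockwise couple 100.8 at a = 3.2: M₀a(2L − a)/(2EI) = 774.1/EI
  point load 175 at a = 1.6: Pa²(3L − a)/(6EI) = 776.5/EI
  δ_0 = 1551/EI
Flexibility coefficient — unit upward force at Y: δ_{YY} = L³/(3EI) = 21.33/EI.
With EI = 54000 kN·m²: δ_0 = 0.028716 m and δ_{YY} = 0.000395 m/kN.
Compatibility — the spring shortens by R_Y/k under the reaction it provides: δ_0 − R_Y·δ_{YY} = R_Y/k. With 1/k = 0.000088 m/kN, R_Y = δ_0 / (δ_{YY} + 1/k) = 0.028716 / (0.000395 + 0.000088) = 59.39 kN.
Moment equilibrium about X: M_X = Σ(load moments about X) − R_Y·L = 380.8 − 59.39×4 = 143.3 kN·m.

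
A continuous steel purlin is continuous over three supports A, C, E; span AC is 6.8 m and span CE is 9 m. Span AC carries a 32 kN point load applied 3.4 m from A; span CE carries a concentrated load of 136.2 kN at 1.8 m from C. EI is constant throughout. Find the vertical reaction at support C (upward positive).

Release continuity at C by inserting a hinge; the redundant is the internal moment M_C. The primary structure is two simply-supported spans AC and CE.
Rotations at C on the released spans (each span's end-slope, ×1/EI):
  span AC: point load 32 at a = 3.4: Pab(L + a)/(6LEI) = 92.48/EI
  span CE: point load 136.2 at a = 1.8: Pab(L + b)/(6LEI) = 529.5/EI
  relative rotation θ_0 = (92.48 + 529.5)/EI = 622/EI
A unit hogging moment at C produces rotation L₁/(3EI) + L₂/(3EI) = 5.267/EI.
Compatibility: M_C·(L₁+L₂)/(3EI) = θ_0, giving M_C = 118.1 kN·m (hogging).
Span AC, ΣM about A with M_C applied at C: R_C^{AC}·6.8 = 108.8 + 118.1, so R_C^{AC} = 33.37 kN and R_A = 32 − 33.37 = -1.369 kN.
Span CE, ΣM about E: R_C^{CE}·9 = 980.6 + 118.1, so R_C^{CE} = 122.1 kN and R_E = 136.2 − 122.1 = 14.12 kN.
R_C = 33.37 + 122.1 = 155.5 kN.

R_C = 155.5 kN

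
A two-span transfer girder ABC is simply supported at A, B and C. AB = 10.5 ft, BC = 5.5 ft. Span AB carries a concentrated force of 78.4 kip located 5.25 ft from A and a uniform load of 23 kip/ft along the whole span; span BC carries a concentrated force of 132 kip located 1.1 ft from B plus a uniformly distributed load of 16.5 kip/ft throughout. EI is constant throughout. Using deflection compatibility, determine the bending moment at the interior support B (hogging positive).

M_B = 366.7 kip·ft

Take M_B as the redundant. Released structure: two simple spans AB and BC with a hinge at B.
Discontinuity in slope at B on the released structure — sum the simple-span end rotations:
  span AB: point load 78.4 at a = 5.25: Pab(L + a)/(6LEI) = 540.2/EI
  span AB: UDL 23: wL³/(24EI) = 1109/EI
  span BC: point load 132 at a = 1.1: Pab(L + b)/(6LEI) = 191.7/EI
  span BC: UDL 16.5: wL³/(24EI) = 114.4/EI
  relative rotation θ_0 = (1650 + 306)/EI = 1956/EI
A unit hogging moment at B produces rotation L₁/(3EI) + L₂/(3EI) = 5.333/EI.
Compatibility: M_B·(L₁+L₂)/(3EI) = θ_0, giving M_B = 366.7 kip·ft (hogging).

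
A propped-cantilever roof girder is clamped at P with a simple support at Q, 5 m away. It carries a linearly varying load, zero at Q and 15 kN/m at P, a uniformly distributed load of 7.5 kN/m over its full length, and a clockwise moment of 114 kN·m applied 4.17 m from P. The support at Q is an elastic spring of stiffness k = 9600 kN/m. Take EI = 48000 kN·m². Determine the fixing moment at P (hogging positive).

M_P = 25.52 kN·m

Take the reaction at Q as the redundant and release it; the primary structure is a cantilever fixed at P.
Deflection at Q on the released cantilever, summing each load's contribution:
  triangular load, peak 15 at the fixed end: w₀L⁴/(30EI) = 312.5/EI
  UDL 7.5: wL⁴/(8EI) = 585.9/EI
  clockwise couple 114 at a = 4.17: M₀a(2L − a)/(2EI) = 1386/EI
  δ_0 = 2284/EI
Flexibility coefficient — unit upward force at Q: δ_{QQ} = L³/(3EI) = 41.67/EI.
With EI = 48000 kN·m²: δ_0 = 0.047587 m and δ_{QQ} = 0.000868 m/kN.
Compatibility — the spring shortens by R_Q/k under the reaction it provides: δ_0 − R_Q·δ_{QQ} = R_Q/k. With 1/k = 0.000104 m/kN, R_Q = δ_0 / (δ_{QQ} + 1/k) = 0.047587 / (0.000868 + 0.000104) = 48.95 kN.
Moment equilibrium about P: M_P = Σ(load moments about P) − R_Q·L = 270.2 − 48.95×5 = 25.52 kN·m.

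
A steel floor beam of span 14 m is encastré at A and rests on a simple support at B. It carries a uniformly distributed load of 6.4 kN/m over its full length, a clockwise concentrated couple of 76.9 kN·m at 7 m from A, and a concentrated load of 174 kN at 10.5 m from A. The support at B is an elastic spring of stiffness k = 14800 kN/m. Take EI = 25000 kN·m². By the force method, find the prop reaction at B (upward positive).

Release the roller at B. Primary structure: cantilever fixed at A.
Downward deflection at the released point B due to the loads:
  UDL 6.4: wL⁴/(8EI) = 30733/EI
  clockwise couple 76.9 at a = 7: M₀a(2L − a)/(2EI) = 5652/EI
  point load 174 at a = 10.5: Pa²(3L − a)/(6EI) = 100713/EI
  δ_0 = 137098/EI
Flexibility coefficient — unit upward force at B: δ_{BB} = L³/(3EI) = 914.7/EI.
With EI = 25000 kN·m²: δ_0 = 5.4839 m and δ_{BB} = 0.036587 m/kN.
Compatibility — the spring shortens by R_B/k under the reaction it provides: δ_0 − R_B·δ_{BB} = R_B/k. With 1/k = 0.000068 m/kN, R_B = δ_0 / (δ_{BB} + 1/k) = 5.4839 / (0.036587 + 0.000068) = 149.6 kN.

R_B = 149.6 kN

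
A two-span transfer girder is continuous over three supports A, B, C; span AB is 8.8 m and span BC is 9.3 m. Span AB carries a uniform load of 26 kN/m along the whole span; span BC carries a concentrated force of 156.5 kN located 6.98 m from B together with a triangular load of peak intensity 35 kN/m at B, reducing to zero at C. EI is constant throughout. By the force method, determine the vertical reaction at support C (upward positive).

Release continuity at B by inserting a hinge; the redundant is the internal moment M_B. The primary structure is two simply-supported spans AB and BC.
Rotations at B on the released spans (each span's end-slope, ×1/EI):
  span AB: UDL 26: wL³/(24EI) = 738.3/EI
  span BC: point load 156.5 at a = 6.98: Pab(L + b)/(6LEI) = 527.8/EI
  span BC: triangular load, peak 35: w₀L³/(45EI) = 625.6/EI
  relative rotation θ_0 = (738.3 + 1153)/EI = 1892/EI
A unit hogging moment at B produces rotation L₁/(3EI) + L₂/(3EI) = 6.033/EI.
Slope continuity at B: θ_0 = M_B·6.033/EI, so M_B = 1892/6.033 = 313.5 kN·m (hogging).
Span BC, ΣM about C: R_B^{BC}·9.3 = 1372 + 313.5, so R_B^{BC} = 181.3 kN and R_C = 319.2 − 181.3 = 138 kN.

R_C = 138 kN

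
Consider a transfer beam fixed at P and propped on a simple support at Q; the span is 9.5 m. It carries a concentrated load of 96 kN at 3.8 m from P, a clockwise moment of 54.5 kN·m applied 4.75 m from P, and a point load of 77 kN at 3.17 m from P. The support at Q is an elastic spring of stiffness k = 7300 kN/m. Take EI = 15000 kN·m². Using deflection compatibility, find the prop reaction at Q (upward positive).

R_Q = 37.58 kN

Take the reaction at Q as the redundant and release it; the primary structure is a cantilever fixed at P.
Downward deflection at the released point Q due to the loads:
  point load 96 at a = 3.8: Pa²(3L − a)/(6EI) = 5707/EI
  clockwise couple 54.5 at a = 4.75: M₀a(2L − a)/(2EI) = 1844/EI
  point load 77 at a = 3.17: Pa²(3L − a)/(6EI) = 3267/EI
  δ_0 = 10818/EI
Flexibility coefficient — unit upward force at Q: δ_{QQ} = L³/(3EI) = 285.8/EI.
With EI = 15000 kN·m²: δ_0 = 0.72118 m and δ_{QQ} = 0.019053 m/kN.
Compatibility — the spring shortens by R_Q/k under the reaction it provides: δ_0 − R_Q·δ_{QQ} = R_Q/k. With 1/k = 0.000137 m/kN, R_Q = δ_0 / (δ_{QQ} + 1/k) = 0.72118 / (0.019053 + 0.000137) = 37.58 kN.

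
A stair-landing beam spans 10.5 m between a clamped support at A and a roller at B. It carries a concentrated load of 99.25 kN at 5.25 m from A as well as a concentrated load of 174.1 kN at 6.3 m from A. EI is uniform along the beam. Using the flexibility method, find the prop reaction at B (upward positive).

Choose R_B as the redundant. The primary structure is the cantilever fixed at A.
Deflection at B on the released cantilever, summing each load's contribution:
  point load 99.25 at a = 5.25: Pa²(3L − a)/(6EI) = 11968/EI
  point load 174.1 at a = 6.3: Pa²(3L − a)/(6EI) = 29022/EI
  δ_0 = 40990/EI
Flexibility coefficient — unit upward force at B: δ_{BB} = L³/(3EI) = 385.9/EI.
Compatibility at B: δ_0 − R_B·δ_{BB} = 0, so R_B = 40990/385.9 = 106.2 kN.

R_B = 106.2 kN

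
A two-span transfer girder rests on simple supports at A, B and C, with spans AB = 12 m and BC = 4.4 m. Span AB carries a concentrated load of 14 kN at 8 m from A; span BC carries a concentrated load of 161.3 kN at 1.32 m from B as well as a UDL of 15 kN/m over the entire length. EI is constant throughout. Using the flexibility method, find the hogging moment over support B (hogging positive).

M_B = 66.49 kN·m

Release continuity at B by inserting a hinge; the redundant is the internal moment M_B. The primary structure is two simply-supported spans AB and BC.
Discontinuity in slope at B on the released structure — sum the simple-span end rotations:
  span AB: point load 14 at a = 8: Pab(L + a)/(6LEI) = 124.4/EI
  span BC: point load 161.3 at a = 1.32: Pab(L + b)/(6LEI) = 185.8/EI
  span BC: UDL 15: wL³/(24EI) = 53.24/EI
  relative rotation θ_0 = (124.4 + 239)/EI = 363.5/EI
A unit hogging moment at B produces rotation L₁/(3EI) + L₂/(3EI) = 5.467/EI.
Slope continuity at B: θ_0 = M_B·5.467/EI, so M_B = 363.5/5.467 = 66.49 kN·m (hogging).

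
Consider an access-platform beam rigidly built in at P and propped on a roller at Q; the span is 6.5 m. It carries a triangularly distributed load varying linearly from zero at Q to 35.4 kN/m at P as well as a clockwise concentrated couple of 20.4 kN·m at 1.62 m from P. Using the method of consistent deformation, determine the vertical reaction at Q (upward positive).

R_Q = 25.06 kN

Choose R_Q as the redundant. The primary structure is the cantilever fixed at P.
Primary-structure tip deflection at Q by superposition:
  triangular load, peak 35.4 at the fixed end: w₀L⁴/(30EI) = 2106/EI
  clockwise couple 20.4 at a = 1.62: M₀a(2L − a)/(2EI) = 188/EI
  δ_0 = 2294/EI
Tip deflection under a unit load at Q: L³/(3EI) = 91.54/EI.
Compatibility at Q: δ_0 − R_Q·δ_{QQ} = 0, so R_Q = 2294/91.54 = 25.06 kN.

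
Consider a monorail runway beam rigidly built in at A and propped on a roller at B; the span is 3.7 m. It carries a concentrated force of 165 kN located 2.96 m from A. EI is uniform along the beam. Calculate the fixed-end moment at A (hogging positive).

Choose R_B as the redundant. The primary structure is the cantilever fixed at A.
Free-end deflection of the primary structure under the applied loading (downward +):
  point load 165 at a = 2.96: Pa²(3L − a)/(6EI) = 1961/EI
Tip deflection under a unit load at B: L³/(3EI) = 16.88/EI.
The prop prevents deflection at B: R_B = δ_0/δ_{BB} = 1961/16.88 = 116.2 kN.
Moment equilibrium about A: M_A = Σ(load moments about A) − R_B·L = 488.4 − 116.2×3.7 = 58.61 kN·m.

M_A = 58.61 kN·m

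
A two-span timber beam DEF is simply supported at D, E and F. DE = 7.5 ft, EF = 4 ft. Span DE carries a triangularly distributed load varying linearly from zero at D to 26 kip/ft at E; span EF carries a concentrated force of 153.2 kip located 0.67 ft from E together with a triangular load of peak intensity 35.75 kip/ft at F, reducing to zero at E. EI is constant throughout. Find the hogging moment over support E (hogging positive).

Take M_E as the redundant. Released structure: two simple spans DE and EF with a hinge at E.
End slopes at the hinge E, treating each span as simply supported:
  span DE: triangular load, peak 26: w₀L³/(45EI) = 243.8/EI
  span EF: point load 153.2 at a = 0.67: Pab(L + b)/(6LEI) = 104.4/EI
  span EF: triangular load, peak 35.75: 7w₀L³/(360EI) = 44.49/EI
  relative rotation θ_0 = (243.8 + 148.9)/EI = 392.6/EI
A unit hogging moment at E produces rotation L₁/(3EI) + L₂/(3EI) = 3.833/EI.
Slope continuity at E: θ_0 = M_E·3.833/EI, so M_E = 392.6/3.833 = 102.4 kip·ft (hogging).

M_E = 102.4 kip·ft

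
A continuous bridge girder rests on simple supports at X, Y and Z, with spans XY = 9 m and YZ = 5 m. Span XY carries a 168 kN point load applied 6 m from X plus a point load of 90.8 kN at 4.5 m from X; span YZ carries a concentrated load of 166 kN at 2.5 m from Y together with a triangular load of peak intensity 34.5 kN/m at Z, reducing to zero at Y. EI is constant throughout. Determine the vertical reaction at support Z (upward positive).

Take M_Y as the redundant. Released structure: two simple spans XY and YZ with a hinge at Y.
Rotations at Y on the released spans (each span's end-slope, ×1/EI):
  span XY: point load 168 at a = 6: Pab(L + a)/(6LEI) = 840/EI
  span XY: point load 90.8 at a = 4.5: Pab(L + a)/(6LEI) = 459.7/EI
  span YZ: point load 166 at a = 2.5: Pab(L + b)/(6LEI) = 259.4/EI
  span YZ: triangular load, peak 34.5: 7w₀L³/(360EI) = 83.85/EI
  relative rotation θ_0 = (1300 + 343.2)/EI = 1643/EI
A unit hogging moment at Y produces rotation L₁/(3EI) + L₂/(3EI) = 4.667/EI.
Compatibility: M_Y·(L₁+L₂)/(3EI) = θ_0, giving M_Y = 352.1 kN·m (hogging).
Span YZ, ΣM about Z: R_Y^{YZ}·5 = 558.8 + 352.1, so R_Y^{YZ} = 182.2 kN and R_Z = 252.2 − 182.2 = 70.09 kN.

R_Z = 70.09 kN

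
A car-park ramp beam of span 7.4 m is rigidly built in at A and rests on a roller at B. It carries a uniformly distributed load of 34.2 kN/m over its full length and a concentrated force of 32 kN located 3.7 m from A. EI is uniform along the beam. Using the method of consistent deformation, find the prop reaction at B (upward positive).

Take the reaction at B as the redundant and release it; the primary structure is a cantilever fixed at A.
Downward deflection at the released point B due to the loads:
  UDL 34.2: wL⁴/(8EI) = 12819/EI
  point load 32 at a = 3.7: Pa²(3L − a)/(6EI) = 1351/EI
  δ_0 = 14170/EI
Flexibility coefficient — unit upward force at B: δ_{BB} = L³/(3EI) = 135.1/EI.
Compatibility at B: δ_0 − R_B·δ_{BB} = 0, so R_B = 14170/135.1 = 104.9 kN.

R_B = 104.9 kN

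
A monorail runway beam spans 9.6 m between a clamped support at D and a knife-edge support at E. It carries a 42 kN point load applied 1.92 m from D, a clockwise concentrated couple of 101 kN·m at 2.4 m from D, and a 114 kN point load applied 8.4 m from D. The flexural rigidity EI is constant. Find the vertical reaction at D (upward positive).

Release the roller at E. Primary structure: cantilever fixed at D.
Downward deflection at the released point E due to the loads:
  point load 42 at a = 1.92: Pa²(3L − a)/(6EI) = 693.6/EI
  clockwise couple 101 at a = 2.4: M₀a(2L − a)/(2EI) = 2036/EI
  point load 114 at a = 8.4: Pa²(3L − a)/(6EI) = 27349/EI
  δ_0 = 30079/EI
Tip deflection under a unit load at E: L³/(3EI) = 294.9/EI.
Compatibility at E: δ_0 − R_E·δ_{EE} = 0, so R_E = 30079/294.9 = 102 kN.
Vertical equilibrium: R_D = ΣP − R_E = 156 − 102 = 54.01 kN.

R_D = 54.01 kN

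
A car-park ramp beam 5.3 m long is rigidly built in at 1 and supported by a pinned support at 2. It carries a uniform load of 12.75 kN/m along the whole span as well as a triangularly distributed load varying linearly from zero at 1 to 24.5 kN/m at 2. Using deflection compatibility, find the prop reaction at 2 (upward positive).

R_2 = 61.05 kN

Take the reaction at 2 as the redundant and release it; the primary structure is a cantilever fixed at 1.
Free-end deflection of the primary structure under the applied loading (downward +):
  UDL 12.75: wL⁴/(8EI) = 1258/EI
  triangular load, peak 24.5 at the free end: 11w₀L⁴/(120EI) = 1772/EI
  δ_0 = 3030/EI
Flexibility coefficient — unit upward force at 2: δ_{22} = L³/(3EI) = 49.63/EI.
The prop prevents deflection at 2: R_2 = δ_0/δ_{22} = 3030/49.63 = 61.05 kN.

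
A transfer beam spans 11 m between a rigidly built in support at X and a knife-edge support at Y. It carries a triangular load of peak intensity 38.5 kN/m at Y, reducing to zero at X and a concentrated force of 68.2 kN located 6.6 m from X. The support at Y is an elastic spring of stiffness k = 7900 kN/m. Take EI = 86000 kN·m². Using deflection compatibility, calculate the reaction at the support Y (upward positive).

Take the reaction at Y as the redundant and release it; the primary structure is a cantilever fixed at X.
Primary-structure tip deflection at Y by superposition:
  triangular load, peak 38.5 at the free end: 11w₀L⁴/(120EI) = 51671/EI
  point load 68.2 at a = 6.6: Pa²(3L − a)/(6EI) = 13071/EI
  δ_0 = 64742/EI
Tip deflection under a unit load at Y: L³/(3EI) = 443.7/EI.
With EI = 86000 kN·m²: δ_0 = 0.75281 m and δ_{YY} = 0.005159 m/kN.
Compatibility — the spring shortens by R_Y/k under the reaction it provides: δ_0 − R_Y·δ_{YY} = R_Y/k. With 1/k = 0.000127 m/kN, R_Y = δ_0 / (δ_{YY} + 1/k) = 0.75281 / (0.005159 + 0.000127) = 142.4 kN.

R_Y = 142.4 kN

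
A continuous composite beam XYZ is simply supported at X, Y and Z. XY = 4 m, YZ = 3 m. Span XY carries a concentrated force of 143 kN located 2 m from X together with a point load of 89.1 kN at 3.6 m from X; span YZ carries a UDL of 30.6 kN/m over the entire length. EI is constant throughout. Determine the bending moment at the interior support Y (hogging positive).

Release continuity at Y by inserting a hinge; the redundant is the internal moment M_Y. The primary structure is two simply-supported spans XY and YZ.
End slopes at the hinge Y, treating each span as simply supported:
  span XY: point load 143 at a = 2: Pab(L + a)/(6LEI) = 143/EI
  span XY: point load 89.1 at a = 3.6: Pab(L + a)/(6LEI) = 40.63/EI
  span YZ: UDL 30.6: wL³/(24EI) = 34.42/EI
  relative rotation θ_0 = (183.6 + 34.42)/EI = 218.1/EI
A unit hogging moment at Y produces rotation L₁/(3EI) + L₂/(3EI) = 2.333/EI.
Compatibility: M_Y·(L₁+L₂)/(3EI) = θ_0, giving M_Y = 93.45 kN·m (hogging).

M_Y = 93.45 kN·m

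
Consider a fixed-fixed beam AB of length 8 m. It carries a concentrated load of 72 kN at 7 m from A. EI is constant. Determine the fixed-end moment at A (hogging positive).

M_A = 7.875 kN·m

Take the two fixed-end moments M_A, M_B as redundants; the released structure is the simple span AB.
End rotations of the released simple span under the applied load (×1/EI):
  at A: point load 72 at a = 7: Pab(L + b)/(6LEI) = 94.5/EI
  at B: point load 72 at a = 7: Pab(L + a)/(6LEI) = 157.5/EI
  θ_A0 = 94.5/EI,  θ_B0 = 157.5/EI
Flexibility coefficients: a unit moment at one end gives L/(3EI) there and L/(6EI) at the far end, so f₁₁ = f₂₂ = 2.667/EI and f₁₂ = f₂₁ = 1.333/EI.
Compatibility — zero rotation at each built-in end:
  2.667 M_A + 1.333 M_B = 94.5
  1.333 M_A + 2.667 M_B = 157.5
Solving the pair gives M_A = 7.875 kN·m and M_B = 55.12 kN·m (hogging).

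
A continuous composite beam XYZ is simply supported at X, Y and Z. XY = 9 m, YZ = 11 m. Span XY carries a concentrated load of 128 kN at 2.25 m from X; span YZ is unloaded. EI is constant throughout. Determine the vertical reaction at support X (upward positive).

R_X = 89.25 kN

Insert a hinge at Y; M_Y is the redundant, and each span becomes simply supported.
Discontinuity in slope at Y on the released structure — sum the simple-span end rotations:
  span XY: point load 128 at a = 2.25: Pab(L + a)/(6LEI) = 405/EI
  relative rotation θ_0 = (405 + 0)/EI = 405/EI
A unit hogging moment at Y produces rotation L₁/(3EI) + L₂/(3EI) = 6.667/EI.
Compatibility: M_Y·(L₁+L₂)/(3EI) = θ_0, giving M_Y = 60.75 kN·m (hogging).
Span XY, ΣM about X with M_Y applied at Y: R_Y^{XY}·9 = 288 + 60.75, so R_Y^{XY} = 38.75 kN and R_X = 128 − 38.75 = 89.25 kN.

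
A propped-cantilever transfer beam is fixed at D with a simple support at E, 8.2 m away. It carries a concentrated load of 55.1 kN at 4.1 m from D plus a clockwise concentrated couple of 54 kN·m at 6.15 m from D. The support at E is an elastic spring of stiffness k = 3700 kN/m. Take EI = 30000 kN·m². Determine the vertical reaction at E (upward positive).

R_E = 25.36 kN

Remove the prop at E; the released (primary) structure is a cantilever built in at D.
Deflection at E on the released cantilever, summing each load's contribution:
  point load 55.1 at a = 4.1: Pa²(3L − a)/(6EI) = 3165/EI
  clockwise couple 54 at a = 6.15: M₀a(2L − a)/(2EI) = 1702/EI
  δ_0 = 4867/EI
Flexibility coefficient — unit upward force at E: δ_{EE} = L³/(3EI) = 183.8/EI.
With EI = 30000 kN·m²: δ_0 = 0.16222 m and δ_{EE} = 0.006126 m/kN.
Compatibility — the spring shortens by R_E/k under the reaction it provides: δ_0 − R_E·δ_{EE} = R_E/k. With 1/k = 0.00027 m/kN, R_E = δ_0 / (δ_{EE} + 1/k) = 0.16222 / (0.006126 + 0.00027) = 25.36 kN.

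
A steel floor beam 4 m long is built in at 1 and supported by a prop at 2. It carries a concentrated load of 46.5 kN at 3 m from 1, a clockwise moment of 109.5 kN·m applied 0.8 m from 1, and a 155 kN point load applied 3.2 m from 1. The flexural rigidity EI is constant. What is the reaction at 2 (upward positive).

R_2 = 153.3 kN

Choose R_2 as the redundant. The primary structure is the cantilever fixed at 1.
Free-end deflection of the primary structure under the applied loading (downward +):
  point load 46.5 at a = 3: Pa²(3L − a)/(6EI) = 627.8/EI
  clockwise couple 109.5 at a = 0.8: M₀a(2L − a)/(2EI) = 315.4/EI
  point load 155 at a = 3.2: Pa²(3L − a)/(6EI) = 2328/EI
  δ_0 = 3271/EI
Flexibility coefficient — unit upward force at 2: δ_{22} = L³/(3EI) = 21.33/EI.
The prop prevents deflection at 2: R_2 = δ_0/δ_{22} = 3271/21.33 = 153.3 kN.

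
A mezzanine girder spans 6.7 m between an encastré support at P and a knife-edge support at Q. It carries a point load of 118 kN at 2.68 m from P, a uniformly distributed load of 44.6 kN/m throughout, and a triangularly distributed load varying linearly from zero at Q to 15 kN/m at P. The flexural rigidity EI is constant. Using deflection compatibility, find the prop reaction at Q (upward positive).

Release the roller at Q. Primary structure: cantilever fixed at P.
Deflection at Q on the released cantilever, summing each load's contribution:
  point load 118 at a = 2.68: Pa²(3L − a)/(6EI) = 2461/EI
  UDL 44.6: wL⁴/(8EI) = 11234/EI
  triangular load, peak 15 at the fixed end: w₀L⁴/(30EI) = 1008/EI
  δ_0 = 14702/EI
Flexibility coefficient — unit upward force at Q: δ_{QQ} = L³/(3EI) = 100.3/EI.
Compatibility at Q: δ_0 − R_Q·δ_{QQ} = 0, so R_Q = 14702/100.3 = 146.7 kN.

R_Q = 146.7 kN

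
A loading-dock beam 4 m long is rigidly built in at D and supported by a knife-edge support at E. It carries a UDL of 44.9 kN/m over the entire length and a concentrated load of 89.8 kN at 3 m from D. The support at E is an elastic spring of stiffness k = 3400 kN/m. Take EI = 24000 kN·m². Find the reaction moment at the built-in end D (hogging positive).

M_D = 255.4 kN·m

Release the roller at E. Primary structure: cantilever fixed at D.
Free-end deflection of the primary structure under the applied loading (downward +):
  UDL 44.9: wL⁴/(8EI) = 1437/EI
  point load 89.8 at a = 3: Pa²(3L − a)/(6EI) = 1212/EI
  δ_0 = 2649/EI
Flexibility coefficient — unit upward force at E: δ_{EE} = L³/(3EI) = 21.33/EI.
With EI = 24000 kN·m²: δ_0 = 0.11038 m and δ_{EE} = 0.000889 m/kN.
Compatibility — the spring shortens by R_E/k under the reaction it provides: δ_0 − R_E·δ_{EE} = R_E/k. With 1/k = 0.000294 m/kN, R_E = δ_0 / (δ_{EE} + 1/k) = 0.11038 / (0.000889 + 0.000294) = 93.3 kN.
Moment equilibrium about D: M_D = Σ(load moments about D) − R_E·L = 628.6 − 93.3×4 = 255.4 kN·m.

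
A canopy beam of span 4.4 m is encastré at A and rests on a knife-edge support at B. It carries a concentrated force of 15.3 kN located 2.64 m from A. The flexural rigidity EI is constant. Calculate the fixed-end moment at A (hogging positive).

Remove the prop at B; the released (primary) structure is a cantilever built in at A.
Downward deflection at the released point B due to the loads:
  point load 15.3 at a = 2.64: Pa²(3L − a)/(6EI) = 187.7/EI
Flexibility coefficient — unit upward force at B: δ_{BB} = L³/(3EI) = 28.39/EI.
The prop prevents deflection at B: R_B = δ_0/δ_{BB} = 187.7/28.39 = 6.61 kN.
Moment equilibrium about A: M_A = Σ(load moments about A) − R_B·L = 40.39 − 6.61×4.4 = 11.31 kN·m.

M_A = 11.31 kN·m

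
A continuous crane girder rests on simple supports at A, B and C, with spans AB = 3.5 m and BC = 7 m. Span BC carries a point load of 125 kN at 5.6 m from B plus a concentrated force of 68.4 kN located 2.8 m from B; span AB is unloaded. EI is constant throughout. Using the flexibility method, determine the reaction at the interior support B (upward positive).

R_B = 116.3 kN

Release continuity at B by inserting a hinge; the redundant is the internal moment M_B. The primary structure is two simply-supported spans AB and BC.
Discontinuity in slope at B on the released structure — sum the simple-span end rotations:
  span BC: point load 125 at a = 5.6: Pab(L + b)/(6LEI) = 196/EI
  span BC: point load 68.4 at a = 2.8: Pab(L + b)/(6LEI) = 214.5/EI
  relative rotation θ_0 = (0 + 410.5)/EI = 410.5/EI
A unit hogging moment at B produces rotation L₁/(3EI) + L₂/(3EI) = 3.5/EI.
Compatibility: M_B·(L₁+L₂)/(3EI) = θ_0, giving M_B = 117.3 kN·m (hogging).
Span AB, ΣM about A with M_B applied at B: R_B^{AB}·3.5 = 0 + 117.3, so R_B^{AB} = 33.51 kN and R_A = 0 − 33.51 = -33.51 kN.
Span BC, ΣM about C: R_B^{BC}·7 = 462.3 + 117.3, so R_B^{BC} = 82.8 kN and R_C = 193.4 − 82.8 = 110.6 kN.
R_B = 33.51 + 82.8 = 116.3 kN.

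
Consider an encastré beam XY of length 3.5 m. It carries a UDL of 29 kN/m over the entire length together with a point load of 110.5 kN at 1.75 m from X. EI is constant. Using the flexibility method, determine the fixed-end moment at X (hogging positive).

Release both end moments; the primary structure is a simply-supported span XY with redundants M_X and M_Y.
Simple-span end rotations at X and Y under the given loads:
  at X: UDL 29: wL³/(24EI) = 51.81/EI
  at Y: UDL 29: wL³/(24EI) = 51.81/EI
  at X: point load 110.5 at a = 1.75: Pab(L + b)/(6LEI) = 84.6/EI
  at Y: point load 110.5 at a = 1.75: Pab(L + a)/(6LEI) = 84.6/EI
  θ_X0 = 136.4/EI,  θ_Y0 = 136.4/EI
Flexibility coefficients: a unit moment at one end gives L/(3EI) there and L/(6EI) at the far end, so f₁₁ = f₂₂ = 1.167/EI and f₁₂ = f₂₁ = 0.5833/EI.
Compatibility — zero rotation at each built-in end:
  1.167 M_X + 0.5833 M_Y = 136.4
  0.5833 M_X + 1.167 M_Y = 136.4
Solving the pair gives M_X = 77.95 kN·m and M_Y = 77.95 kN·m (hogging).

M_X = 77.95 kN·m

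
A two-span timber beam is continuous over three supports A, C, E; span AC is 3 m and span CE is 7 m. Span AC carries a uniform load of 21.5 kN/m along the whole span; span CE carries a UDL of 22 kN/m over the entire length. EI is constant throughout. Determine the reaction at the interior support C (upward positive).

R_C = 157.6 kN

Insert a hinge at C; M_C is the redundant, and each span becomes simply supported.
End slopes at the hinge C, treating each span as simply supported:
  span AC: UDL 21.5: wL³/(24EI) = 24.19/EI
  span CE: UDL 22: wL³/(24EI) = 314.4/EI
  relative rotation θ_0 = (24.19 + 314.4)/EI = 338.6/EI
A unit hogging moment at C produces rotation L₁/(3EI) + L₂/(3EI) = 3.333/EI.
Slope continuity at C: θ_0 = M_C·3.333/EI, so M_C = 338.6/3.333 = 101.6 kN·m (hogging).
Span AC, ΣM about A with M_C applied at C: R_C^{AC}·3 = 96.75 + 101.6, so R_C^{AC} = 66.11 kN and R_A = 64.5 − 66.11 = -1.61 kN.
Span CE, ΣM about E: R_C^{CE}·7 = 539 + 101.6, so R_C^{CE} = 91.51 kN and R_E = 154 − 91.51 = 62.49 kN.
R_C = 66.11 + 91.51 = 157.6 kN.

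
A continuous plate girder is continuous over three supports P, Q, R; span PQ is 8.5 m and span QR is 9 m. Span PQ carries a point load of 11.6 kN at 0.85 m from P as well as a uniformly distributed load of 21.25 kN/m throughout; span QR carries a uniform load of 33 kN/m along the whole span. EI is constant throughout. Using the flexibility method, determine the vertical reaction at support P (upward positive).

Insert a hinge at Q; M_Q is the redundant, and each span becomes simply supported.
Discontinuity in slope at Q on the released structure — sum the simple-span end rotations:
  span PQ: point load 11.6 at a = 0.85: Pab(L + a)/(6LEI) = 13.83/EI
  span PQ: UDL 21.25: wL³/(24EI) = 543.8/EI
  span QR: UDL 33: wL³/(24EI) = 1002/EI
  relative rotation θ_0 = (557.6 + 1002)/EI = 1560/EI
A unit hogging moment at Q produces rotation L₁/(3EI) + L₂/(3EI) = 5.833/EI.
Compatibility: M_Q·(L₁+L₂)/(3EI) = θ_0, giving M_Q = 267.4 kN·m (hogging).
Span PQ, ΣM about P with M_Q applied at Q: R_Q^{PQ}·8.5 = 777.5 + 267.4, so R_Q^{PQ} = 122.9 kN and R_P = 192.2 − 122.9 = 69.29 kN.

R_P = 69.29 kN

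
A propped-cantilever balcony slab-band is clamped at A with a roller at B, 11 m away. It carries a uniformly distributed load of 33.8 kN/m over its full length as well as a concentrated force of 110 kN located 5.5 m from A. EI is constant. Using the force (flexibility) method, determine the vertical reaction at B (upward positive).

R_B = 173.8 kN

Choose R_B as the redundant. The primary structure is the cantilever fixed at A.
Deflection at B on the released cantilever, summing each load's contribution:
  UDL 33.8: wL⁴/(8EI) = 61858/EI
  point load 110 at a = 5.5: Pa²(3L − a)/(6EI) = 15251/EI
  δ_0 = 77109/EI
Flexibility coefficient — unit upward force at B: δ_{BB} = L³/(3EI) = 443.7/EI.
Compatibility at B: δ_0 − R_B·δ_{BB} = 0, so R_B = 77109/443.7 = 173.8 kN.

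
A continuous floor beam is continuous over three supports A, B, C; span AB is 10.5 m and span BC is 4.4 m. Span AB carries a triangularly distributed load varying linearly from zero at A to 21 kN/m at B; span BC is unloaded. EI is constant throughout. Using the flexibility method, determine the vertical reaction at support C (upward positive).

Take M_B as the redundant. Released structure: two simple spans AB and BC with a hinge at B.
End slopes at the hinge B, treating each span as simply supported:
  span AB: triangular load, peak 21: w₀L³/(45EI) = 540.2/EI
  relative rotation θ_0 = (540.2 + 0)/EI = 540.2/EI
A unit hogging moment at B produces rotation L₁/(3EI) + L₂/(3EI) = 4.967/EI.
Compatibility: M_B·(L₁+L₂)/(3EI) = θ_0, giving M_B = 108.8 kN·m (hogging).
Span BC, ΣM about C: R_B^{BC}·4.4 = 0 + 108.8, so R_B^{BC} = 24.72 kN and R_C = 0 − 24.72 = -24.72 kN.

R_C = -24.72 kN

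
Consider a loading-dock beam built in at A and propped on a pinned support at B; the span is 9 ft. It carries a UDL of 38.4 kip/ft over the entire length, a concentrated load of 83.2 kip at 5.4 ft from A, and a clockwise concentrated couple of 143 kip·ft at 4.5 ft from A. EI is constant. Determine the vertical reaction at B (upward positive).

R_B = 183.4 kip

Take the reaction at B as the redundant and release it; the primary structure is a cantilever fixed at A.
Downward deflection at the released point B due to the loads:
  UDL 38.4: wL⁴/(8EI) = 31493/EI
  point load 83.2 at a = 5.4: Pa²(3L − a)/(6EI) = 8734/EI
  clockwise couple 143 at a = 4.5: M₀a(2L − a)/(2EI) = 4344/EI
  δ_0 = 44570/EI
Tip deflection under a unit load at B: L³/(3EI) = 243/EI.
Compatibility at B: δ_0 − R_B·δ_{BB} = 0, so R_B = 44570/243 = 183.4 kip.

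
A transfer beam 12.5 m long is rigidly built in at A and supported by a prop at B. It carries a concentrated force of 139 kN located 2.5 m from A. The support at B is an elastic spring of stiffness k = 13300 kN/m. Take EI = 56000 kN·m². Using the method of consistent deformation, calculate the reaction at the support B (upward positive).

Take the reaction at B as the redundant and release it; the primary structure is a cantilever fixed at A.
Deflection at B on the released cantilever, summing each load's contribution:
  point load 139 at a = 2.5: Pa²(3L − a)/(6EI) = 5068/EI
Flexibility coefficient — unit upward force at B: δ_{BB} = L³/(3EI) = 651/EI.
With EI = 56000 kN·m²: δ_0 = 0.090495 m and δ_{BB} = 0.011626 m/kN.
Compatibility — the spring shortens by R_B/k under the reaction it provides: δ_0 − R_B·δ_{BB} = R_B/k. With 1/k = 0.000075 m/kN, R_B = δ_0 / (δ_{BB} + 1/k) = 0.090495 / (0.011626 + 0.000075) = 7.734 kN.

R_B = 7.734 kN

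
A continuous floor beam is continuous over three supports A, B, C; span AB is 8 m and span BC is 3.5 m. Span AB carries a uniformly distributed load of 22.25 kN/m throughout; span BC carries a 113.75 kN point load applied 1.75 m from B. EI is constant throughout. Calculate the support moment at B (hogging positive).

Release continuity at B by inserting a hinge; the redundant is the internal moment M_B. The primary structure is two simply-supported spans AB and BC.
Rotations at B on the released spans (each span's end-slope, ×1/EI):
  span AB: UDL 22.25: wL³/(24EI) = 474.7/EI
  span BC: point load 113.75 at a = 1.75: Pab(L + b)/(6LEI) = 87.09/EI
  relative rotation θ_0 = (474.7 + 87.09)/EI = 561.8/EI
A unit hogging moment at B produces rotation L₁/(3EI) + L₂/(3EI) = 3.833/EI.
Slope continuity at B: θ_0 = M_B·3.833/EI, so M_B = 561.8/3.833 = 146.5 kN·m (hogging).

M_B = 146.5 kN·m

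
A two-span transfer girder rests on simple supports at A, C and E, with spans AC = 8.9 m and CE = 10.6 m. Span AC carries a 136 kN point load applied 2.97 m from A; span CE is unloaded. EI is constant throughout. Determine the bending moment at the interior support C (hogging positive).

M_C = 81.91 kN·m

Insert a hinge at C; M_C is the redundant, and each span becomes simply supported.
End slopes at the hinge C, treating each span as simply supported:
  span AC: point load 136 at a = 2.97: Pab(L + a)/(6LEI) = 532.4/EI
  relative rotation θ_0 = (532.4 + 0)/EI = 532.4/EI
A unit hogging moment at C produces rotation L₁/(3EI) + L₂/(3EI) = 6.5/EI.
Slope continuity at C: θ_0 = M_C·6.5/EI, so M_C = 532.4/6.5 = 81.91 kN·m (hogging).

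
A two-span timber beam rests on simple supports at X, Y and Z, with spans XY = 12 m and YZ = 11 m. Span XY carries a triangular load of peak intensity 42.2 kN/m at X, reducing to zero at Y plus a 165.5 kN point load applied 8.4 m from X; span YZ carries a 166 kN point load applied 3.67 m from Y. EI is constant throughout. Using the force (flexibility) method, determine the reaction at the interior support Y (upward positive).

R_Y = 403.5 kN

Release continuity at Y by inserting a hinge; the redundant is the internal moment M_Y. The primary structure is two simply-supported spans XY and YZ.
Discontinuity in slope at Y on the released structure — sum the simple-span end rotations:
  span XY: triangular load, peak 42.2: 7w₀L³/(360EI) = 1418/EI
  span XY: point load 165.5 at a = 8.4: Pab(L + a)/(6LEI) = 1418/EI
  span YZ: point load 166 at a = 3.67: Pab(L + b)/(6LEI) = 1240/EI
  relative rotation θ_0 = (2836 + 1240)/EI = 4076/EI
A unit hogging moment at Y produces rotation L₁/(3EI) + L₂/(3EI) = 7.667/EI.
Slope continuity at Y: θ_0 = M_Y·7.667/EI, so M_Y = 4076/7.667 = 531.7 kN·m (hogging).
Span XY, ΣM about X with M_Y applied at Y: R_Y^{XY}·12 = 2403 + 531.7, so R_Y^{XY} = 244.6 kN and R_X = 418.7 − 244.6 = 174.1 kN.
Span YZ, ΣM about Z: R_Y^{YZ}·11 = 1217 + 531.7, so R_Y^{YZ} = 159 kN and R_Z = 166 − 159 = 7.05 kN.
R_Y = 244.6 + 159 = 403.5 kN.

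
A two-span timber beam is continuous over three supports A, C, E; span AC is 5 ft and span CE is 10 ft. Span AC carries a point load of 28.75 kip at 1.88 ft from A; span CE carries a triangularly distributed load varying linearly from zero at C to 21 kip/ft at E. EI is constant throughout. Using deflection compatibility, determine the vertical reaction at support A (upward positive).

R_A = 0.05971 kip

Insert a hinge at C; M_C is the redundant, and each span becomes simply supported.
Rotations at C on the released spans (each span's end-slope, ×1/EI):
  span AC: point load 28.75 at a = 1.88: Pab(L + a)/(6LEI) = 38.67/EI
  span CE: triangular load, peak 21: 7w₀L³/(360EI) = 408.3/EI
  relative rotation θ_0 = (38.67 + 408.3)/EI = 447/EI
A unit hogging moment at C produces rotation L₁/(3EI) + L₂/(3EI) = 5/EI.
Compatibility: M_C·(L₁+L₂)/(3EI) = θ_0, giving M_C = 89.4 kip·ft (hogging).
Span AC, ΣM about A with M_C applied at C: R_C^{AC}·5 = 54.05 + 89.4, so R_C^{AC} = 28.69 kip and R_A = 28.75 − 28.69 = 0.05971 kip.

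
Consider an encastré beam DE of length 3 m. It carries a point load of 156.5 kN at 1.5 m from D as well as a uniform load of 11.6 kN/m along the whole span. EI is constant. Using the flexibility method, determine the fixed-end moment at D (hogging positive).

Take the two fixed-end moments M_D, M_E as redundants; the released structure is the simple span DE.
Simple-span end rotations at D and E under the given loads:
  at D: point load 156.5 at a = 1.5: Pab(L + b)/(6LEI) = 88.03/EI
  at E: point load 156.5 at a = 1.5: Pab(L + a)/(6LEI) = 88.03/EI
  at D: UDL 11.6: wL³/(24EI) = 13.05/EI
  at E: UDL 11.6: wL³/(24EI) = 13.05/EI
  θ_D0 = 101.1/EI,  θ_E0 = 101.1/EI
Flexibility coefficients: a unit moment at one end gives L/(3EI) there and L/(6EI) at the far end, so f₁₁ = f₂₂ = 1/EI and f₁₂ = f₂₁ = 0.5/EI.
Compatibility — zero rotation at each built-in end:
  1 M_D + 0.5 M_E = 101.1
  0.5 M_D + 1 M_E = 101.1
Solving the pair gives M_D = 67.39 kN·m and M_E = 67.39 kN·m (hogging).

M_D = 67.39 kN·m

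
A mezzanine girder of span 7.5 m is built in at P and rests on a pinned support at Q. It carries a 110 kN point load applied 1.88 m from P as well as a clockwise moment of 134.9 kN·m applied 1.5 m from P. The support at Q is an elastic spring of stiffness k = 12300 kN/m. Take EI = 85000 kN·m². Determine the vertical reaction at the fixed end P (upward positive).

Choose R_Q as the redundant. The primary structure is the cantilever fixed at P.
Deflection at Q on the released cantilever, summing each load's contribution:
  point load 110 at a = 1.88: Pa²(3L − a)/(6EI) = 1336/EI
  clockwise couple 134.9 at a = 1.5: M₀a(2L − a)/(2EI) = 1366/EI
  δ_0 = 2702/EI
Tip deflection under a unit load at Q: L³/(3EI) = 140.6/EI.
With EI = 85000 kN·m²: δ_0 = 0.031788 m and δ_{QQ} = 0.001654 m/kN.
Compatibility — the spring shortens by R_Q/k under the reaction it provides: δ_0 − R_Q·δ_{QQ} = R_Q/k. With 1/k = 0.000081 m/kN, R_Q = δ_0 / (δ_{QQ} + 1/k) = 0.031788 / (0.001654 + 0.000081) = 18.31 kN.
Vertical equilibrium: R_P = ΣP − R_Q = 110 − 18.31 = 91.69 kN.

R_P = 91.69 kN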